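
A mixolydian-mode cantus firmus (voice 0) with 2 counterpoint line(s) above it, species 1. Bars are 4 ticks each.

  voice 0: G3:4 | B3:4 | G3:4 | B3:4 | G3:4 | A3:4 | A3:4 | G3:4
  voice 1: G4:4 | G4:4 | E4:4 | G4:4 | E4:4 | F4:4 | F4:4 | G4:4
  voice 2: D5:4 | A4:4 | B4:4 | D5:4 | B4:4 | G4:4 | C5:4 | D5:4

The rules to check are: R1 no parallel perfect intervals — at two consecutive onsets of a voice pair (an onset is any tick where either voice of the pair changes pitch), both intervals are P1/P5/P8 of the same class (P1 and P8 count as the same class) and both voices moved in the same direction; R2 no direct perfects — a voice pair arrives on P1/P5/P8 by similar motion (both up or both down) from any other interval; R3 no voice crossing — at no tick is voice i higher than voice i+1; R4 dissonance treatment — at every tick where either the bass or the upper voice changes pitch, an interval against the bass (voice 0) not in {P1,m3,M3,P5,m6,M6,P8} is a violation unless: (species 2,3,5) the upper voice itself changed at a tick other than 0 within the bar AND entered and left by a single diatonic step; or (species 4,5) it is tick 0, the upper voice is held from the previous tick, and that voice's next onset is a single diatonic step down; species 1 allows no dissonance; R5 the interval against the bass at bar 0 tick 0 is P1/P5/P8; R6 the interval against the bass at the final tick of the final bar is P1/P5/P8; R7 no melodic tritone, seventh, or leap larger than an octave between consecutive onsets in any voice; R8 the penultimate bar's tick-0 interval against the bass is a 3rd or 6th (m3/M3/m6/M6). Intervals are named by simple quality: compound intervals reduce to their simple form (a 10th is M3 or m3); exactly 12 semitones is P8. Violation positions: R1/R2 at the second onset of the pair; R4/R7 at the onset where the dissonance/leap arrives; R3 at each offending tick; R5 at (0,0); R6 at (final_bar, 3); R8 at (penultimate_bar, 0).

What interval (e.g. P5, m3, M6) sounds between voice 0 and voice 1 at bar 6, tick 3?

m6

voice 0=A3 voice 1=F4 -> m6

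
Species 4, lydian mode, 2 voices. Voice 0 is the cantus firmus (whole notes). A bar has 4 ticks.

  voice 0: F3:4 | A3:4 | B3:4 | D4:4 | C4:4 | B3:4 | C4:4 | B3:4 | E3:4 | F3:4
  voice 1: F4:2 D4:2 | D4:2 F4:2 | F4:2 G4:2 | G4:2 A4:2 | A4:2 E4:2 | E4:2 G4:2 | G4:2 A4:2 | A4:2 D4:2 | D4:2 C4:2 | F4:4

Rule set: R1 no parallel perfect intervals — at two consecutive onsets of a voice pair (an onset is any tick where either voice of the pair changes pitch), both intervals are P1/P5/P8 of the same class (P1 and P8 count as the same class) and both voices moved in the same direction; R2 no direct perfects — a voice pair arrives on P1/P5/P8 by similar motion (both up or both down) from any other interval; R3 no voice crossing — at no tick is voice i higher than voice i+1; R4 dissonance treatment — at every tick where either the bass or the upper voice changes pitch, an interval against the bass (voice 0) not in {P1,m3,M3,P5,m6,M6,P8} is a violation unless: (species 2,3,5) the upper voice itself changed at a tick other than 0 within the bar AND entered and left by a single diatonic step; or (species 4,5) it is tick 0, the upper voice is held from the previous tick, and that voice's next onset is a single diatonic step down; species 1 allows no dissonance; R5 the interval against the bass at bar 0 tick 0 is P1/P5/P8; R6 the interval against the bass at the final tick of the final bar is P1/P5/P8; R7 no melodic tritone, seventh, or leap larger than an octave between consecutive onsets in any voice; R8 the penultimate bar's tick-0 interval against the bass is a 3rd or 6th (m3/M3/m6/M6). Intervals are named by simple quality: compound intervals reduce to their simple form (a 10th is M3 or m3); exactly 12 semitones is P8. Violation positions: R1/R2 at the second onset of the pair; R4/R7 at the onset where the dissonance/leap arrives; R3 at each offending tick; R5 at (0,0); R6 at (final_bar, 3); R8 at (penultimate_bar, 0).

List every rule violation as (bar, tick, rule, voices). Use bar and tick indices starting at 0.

bar 0: v0=F3 v1=F4 downbeat P8
bar 1: v0=A3 v1=D4 downbeat P4
bar 2: v0=B3 v1=F4 downbeat TT
bar 3: v0=D4 v1=G4 downbeat P4
bar 4: v0=C4 v1=A4 downbeat M6
bar 5: v0=B3 v1=E4 downbeat P4
bar 6: v0=C4 v1=G4 downbeat P5
bar 7: v0=B3 v1=A4 downbeat m7
bar 8: v0=E3 v1=D4 downbeat m7
bar 9: v0=F3 v1=F4 downbeat P8
  -> R4 @ bar 1 tick 0 v(0, 1): A3/D4 P4 untreated
  -> R4 @ bar 2 tick 0 v(0, 1): B3/F4 TT untreated
  -> R4 @ bar 3 tick 0 v(0, 1): D4/G4 P4 untreated
  -> R4 @ bar 5 tick 0 v(0, 1): B3/E4 P4 untreated
  -> R4 @ bar 7 tick 0 v(0, 1): B3/A4 m7 untreated
  -> R8 @ bar 8 tick 0 v(0, 1): penult m7 not 3rd/6th
  -> R2 @ bar 9 tick 0 v(0, 1): E3/C4 m6 -> F3/F4 P8 similar

(1, 0, R4, (0, 1))
(2, 0, R4, (0, 1))
(3, 0, R4, (0, 1))
(5, 0, R4, (0, 1))
(7, 0, R4, (0, 1))
(8, 0, R8, (0, 1))
(9, 0, R2, (0, 1))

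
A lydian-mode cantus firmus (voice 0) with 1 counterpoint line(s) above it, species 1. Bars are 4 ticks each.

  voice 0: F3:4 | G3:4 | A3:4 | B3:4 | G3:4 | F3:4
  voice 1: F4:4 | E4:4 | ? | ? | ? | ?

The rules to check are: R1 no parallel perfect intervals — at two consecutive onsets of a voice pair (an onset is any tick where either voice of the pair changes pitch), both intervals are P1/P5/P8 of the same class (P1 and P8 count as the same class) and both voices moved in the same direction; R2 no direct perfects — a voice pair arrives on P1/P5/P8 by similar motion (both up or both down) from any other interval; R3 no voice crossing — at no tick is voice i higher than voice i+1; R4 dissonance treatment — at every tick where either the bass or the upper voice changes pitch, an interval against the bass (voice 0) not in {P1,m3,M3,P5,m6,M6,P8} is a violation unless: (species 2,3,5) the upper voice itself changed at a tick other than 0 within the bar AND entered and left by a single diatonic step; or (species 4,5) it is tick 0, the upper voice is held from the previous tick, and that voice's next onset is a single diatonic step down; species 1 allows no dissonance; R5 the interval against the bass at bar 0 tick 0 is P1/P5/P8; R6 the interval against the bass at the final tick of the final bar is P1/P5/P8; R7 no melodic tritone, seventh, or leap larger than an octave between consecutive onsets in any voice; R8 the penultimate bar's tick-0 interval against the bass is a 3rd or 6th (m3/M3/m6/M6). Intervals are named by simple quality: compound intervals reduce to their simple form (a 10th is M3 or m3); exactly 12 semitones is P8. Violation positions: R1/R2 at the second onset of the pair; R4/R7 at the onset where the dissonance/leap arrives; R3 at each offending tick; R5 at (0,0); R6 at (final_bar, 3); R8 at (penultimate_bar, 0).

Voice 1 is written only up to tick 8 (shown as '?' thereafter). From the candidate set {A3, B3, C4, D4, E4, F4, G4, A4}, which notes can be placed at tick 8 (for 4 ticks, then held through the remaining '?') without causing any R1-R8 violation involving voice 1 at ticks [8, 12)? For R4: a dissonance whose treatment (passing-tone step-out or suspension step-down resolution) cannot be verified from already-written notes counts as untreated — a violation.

{A3, C4, E4, F4}

A3: legal
B3: violates R4
C4: legal
D4: violates R4
E4: legal
F4: legal
G4: violates R4
A4: violates R2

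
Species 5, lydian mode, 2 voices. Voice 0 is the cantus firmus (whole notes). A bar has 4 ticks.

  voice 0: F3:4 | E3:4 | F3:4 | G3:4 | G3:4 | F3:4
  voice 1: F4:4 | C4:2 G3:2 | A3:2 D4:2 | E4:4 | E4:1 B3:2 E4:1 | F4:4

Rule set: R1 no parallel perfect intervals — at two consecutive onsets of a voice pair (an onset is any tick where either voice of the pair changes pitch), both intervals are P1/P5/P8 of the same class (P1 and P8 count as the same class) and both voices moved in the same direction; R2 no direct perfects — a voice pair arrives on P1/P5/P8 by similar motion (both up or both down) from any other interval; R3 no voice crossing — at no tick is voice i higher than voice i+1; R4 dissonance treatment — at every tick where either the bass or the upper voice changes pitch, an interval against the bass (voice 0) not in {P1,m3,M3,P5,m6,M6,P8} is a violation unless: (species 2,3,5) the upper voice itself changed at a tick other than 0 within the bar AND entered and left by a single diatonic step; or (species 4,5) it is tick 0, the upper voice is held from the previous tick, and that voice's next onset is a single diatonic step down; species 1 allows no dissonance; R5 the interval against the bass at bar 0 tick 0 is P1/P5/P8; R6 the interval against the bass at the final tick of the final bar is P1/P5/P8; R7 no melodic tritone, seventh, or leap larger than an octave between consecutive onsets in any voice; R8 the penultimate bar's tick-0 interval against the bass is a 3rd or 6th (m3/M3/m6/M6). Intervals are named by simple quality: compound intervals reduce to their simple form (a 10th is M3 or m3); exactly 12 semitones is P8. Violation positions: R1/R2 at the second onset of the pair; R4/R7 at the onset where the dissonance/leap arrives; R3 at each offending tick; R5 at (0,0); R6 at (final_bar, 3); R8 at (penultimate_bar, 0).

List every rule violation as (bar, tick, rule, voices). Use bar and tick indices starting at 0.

No violations across 6 bars (F3..F3 vs F4..F4).

bar 0: v0=F3 v1=F4 downbeat P8
bar 1: v0=E3 v1=C4 downbeat m6
bar 2: v0=F3 v1=A3 downbeat M3
bar 3: v0=G3 v1=E4 downbeat M6
bar 4: v0=G3 v1=E4 downbeat M6
bar 5: v0=F3 v1=F4 downbeat P8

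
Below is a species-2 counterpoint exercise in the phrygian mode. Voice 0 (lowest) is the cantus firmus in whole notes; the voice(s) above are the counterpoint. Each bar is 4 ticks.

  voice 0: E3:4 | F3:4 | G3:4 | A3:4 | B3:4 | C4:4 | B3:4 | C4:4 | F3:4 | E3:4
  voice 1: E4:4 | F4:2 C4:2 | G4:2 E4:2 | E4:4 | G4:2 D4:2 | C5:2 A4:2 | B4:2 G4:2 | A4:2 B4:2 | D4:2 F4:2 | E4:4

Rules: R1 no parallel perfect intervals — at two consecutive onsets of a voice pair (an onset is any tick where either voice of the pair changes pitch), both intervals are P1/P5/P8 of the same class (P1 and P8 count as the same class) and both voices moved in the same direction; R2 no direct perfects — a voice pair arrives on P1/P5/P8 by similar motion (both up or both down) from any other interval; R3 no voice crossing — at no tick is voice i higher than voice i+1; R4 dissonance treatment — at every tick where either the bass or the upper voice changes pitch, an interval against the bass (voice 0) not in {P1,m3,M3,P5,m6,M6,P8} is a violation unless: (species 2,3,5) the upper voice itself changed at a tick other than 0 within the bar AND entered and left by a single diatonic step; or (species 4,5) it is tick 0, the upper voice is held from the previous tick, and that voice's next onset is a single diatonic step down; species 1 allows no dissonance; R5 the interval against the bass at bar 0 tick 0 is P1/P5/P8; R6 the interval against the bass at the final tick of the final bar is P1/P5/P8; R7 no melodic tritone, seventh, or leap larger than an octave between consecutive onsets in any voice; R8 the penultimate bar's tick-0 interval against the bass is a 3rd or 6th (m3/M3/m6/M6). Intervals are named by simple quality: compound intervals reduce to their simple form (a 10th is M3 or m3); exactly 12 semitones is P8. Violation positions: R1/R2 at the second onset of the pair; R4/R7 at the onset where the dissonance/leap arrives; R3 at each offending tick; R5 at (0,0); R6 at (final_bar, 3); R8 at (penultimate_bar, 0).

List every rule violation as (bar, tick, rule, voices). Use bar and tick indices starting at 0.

(1, 0, R1, (0, 1))
(2, 0, R2, (0, 1))
(5, 0, R2, (0, 1))
(5, 0, R7, (1,))
(7, 2, R4, (0, 1))
(9, 0, R1, (0, 1))

bar 0: v0=E3 v1=E4 downbeat P8
bar 1: v0=F3 v1=F4 downbeat P8
bar 2: v0=G3 v1=G4 downbeat P8
bar 3: v0=A3 v1=E4 downbeat P5
bar 4: v0=B3 v1=G4 downbeat m6
bar 5: v0=C4 v1=C5 downbeat P8
bar 6: v0=B3 v1=B4 downbeat P8
bar 7: v0=C4 v1=A4 downbeat M6
bar 8: v0=F3 v1=D4 downbeat M6
bar 9: v0=E3 v1=E4 downbeat P8
  -> R1 @ bar 1 tick 0 v(0, 1): E3/E4 P8 -> F3/F4 P8 similar
  -> R2 @ bar 2 tick 0 v(0, 1): F3/C4 P5 -> G3/G4 P8 similar
  -> R2 @ bar 5 tick 0 v(0, 1): B3/D4 m3 -> C4/C5 P8 similar
  -> R7 @ bar 5 tick 0 v(1,): D4->C5 leap 10st
  -> R4 @ bar 7 tick 2 v(0, 1): C4/B4 M7 untreated
  -> R1 @ bar 9 tick 0 v(0, 1): F3/F4 P8 -> E3/E4 P8 similar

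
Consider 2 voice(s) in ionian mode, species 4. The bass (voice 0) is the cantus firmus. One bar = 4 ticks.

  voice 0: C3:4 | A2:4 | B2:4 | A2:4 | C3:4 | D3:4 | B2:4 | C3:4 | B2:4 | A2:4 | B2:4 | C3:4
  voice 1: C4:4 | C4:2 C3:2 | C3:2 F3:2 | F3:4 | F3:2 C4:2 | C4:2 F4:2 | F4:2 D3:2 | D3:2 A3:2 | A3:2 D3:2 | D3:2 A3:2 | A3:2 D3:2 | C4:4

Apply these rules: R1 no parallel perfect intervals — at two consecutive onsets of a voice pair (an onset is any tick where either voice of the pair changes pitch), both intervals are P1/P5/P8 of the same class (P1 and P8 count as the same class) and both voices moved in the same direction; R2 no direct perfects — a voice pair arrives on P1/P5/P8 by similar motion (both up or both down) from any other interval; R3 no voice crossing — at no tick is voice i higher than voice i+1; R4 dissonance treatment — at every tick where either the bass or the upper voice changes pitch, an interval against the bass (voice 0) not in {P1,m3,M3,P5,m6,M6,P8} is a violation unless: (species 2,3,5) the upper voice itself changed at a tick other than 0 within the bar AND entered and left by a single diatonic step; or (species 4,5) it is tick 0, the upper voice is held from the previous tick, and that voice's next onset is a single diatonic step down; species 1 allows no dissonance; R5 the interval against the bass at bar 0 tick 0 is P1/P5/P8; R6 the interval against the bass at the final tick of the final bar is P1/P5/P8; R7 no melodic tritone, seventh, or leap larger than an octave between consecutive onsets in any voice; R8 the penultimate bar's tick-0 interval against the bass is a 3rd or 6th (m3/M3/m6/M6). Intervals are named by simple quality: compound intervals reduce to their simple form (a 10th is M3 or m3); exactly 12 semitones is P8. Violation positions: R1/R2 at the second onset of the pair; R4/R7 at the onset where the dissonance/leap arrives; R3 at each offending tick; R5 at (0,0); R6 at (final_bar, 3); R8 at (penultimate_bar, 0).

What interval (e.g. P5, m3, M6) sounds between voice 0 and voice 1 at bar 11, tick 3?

P8

voice 0=C3 voice 1=C4 -> P8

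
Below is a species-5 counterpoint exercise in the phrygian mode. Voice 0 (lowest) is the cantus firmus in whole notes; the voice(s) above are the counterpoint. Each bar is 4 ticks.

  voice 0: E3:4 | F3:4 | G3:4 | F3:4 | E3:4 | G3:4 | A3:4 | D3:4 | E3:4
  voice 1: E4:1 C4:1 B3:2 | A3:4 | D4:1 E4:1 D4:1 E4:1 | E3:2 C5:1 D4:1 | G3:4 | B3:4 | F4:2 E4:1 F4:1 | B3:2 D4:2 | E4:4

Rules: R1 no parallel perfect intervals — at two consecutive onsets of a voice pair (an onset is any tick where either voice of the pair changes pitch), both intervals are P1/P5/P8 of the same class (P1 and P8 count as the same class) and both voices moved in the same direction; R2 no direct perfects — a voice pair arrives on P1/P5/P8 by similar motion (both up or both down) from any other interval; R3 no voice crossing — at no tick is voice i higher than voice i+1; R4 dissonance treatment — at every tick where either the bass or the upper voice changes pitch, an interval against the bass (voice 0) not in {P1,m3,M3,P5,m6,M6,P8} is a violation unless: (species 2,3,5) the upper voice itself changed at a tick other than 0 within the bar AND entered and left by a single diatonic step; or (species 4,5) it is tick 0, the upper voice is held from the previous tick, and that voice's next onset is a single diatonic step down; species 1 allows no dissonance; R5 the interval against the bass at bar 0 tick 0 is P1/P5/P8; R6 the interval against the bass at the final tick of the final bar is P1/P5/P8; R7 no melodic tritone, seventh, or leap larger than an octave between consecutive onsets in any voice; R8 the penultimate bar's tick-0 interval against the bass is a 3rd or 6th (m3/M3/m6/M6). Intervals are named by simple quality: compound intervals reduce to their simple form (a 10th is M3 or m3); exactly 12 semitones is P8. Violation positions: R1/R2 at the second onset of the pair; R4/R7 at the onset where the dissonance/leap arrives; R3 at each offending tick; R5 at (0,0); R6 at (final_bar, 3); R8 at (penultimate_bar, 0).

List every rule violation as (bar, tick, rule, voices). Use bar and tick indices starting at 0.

bar 0: v0=E3 v1=E4 downbeat P8
bar 1: v0=F3 v1=A3 downbeat M3
bar 2: v0=G3 v1=D4 downbeat P5
bar 3: v0=F3 v1=E3 downbeat m2
bar 4: v0=E3 v1=G3 downbeat m3
bar 5: v0=G3 v1=B3 downbeat M3
bar 6: v0=A3 v1=F4 downbeat m6
bar 7: v0=D3 v1=B3 downbeat M6
bar 8: v0=E3 v1=E4 downbeat P8
  -> R2 @ bar 2 tick 0 v(0, 1): F3/A3 M3 -> G3/D4 P5 similar
  -> R3 @ bar 3 tick 0 v(0, 1): F3 above E3
  -> R4 @ bar 3 tick 0 v(0, 1): F3/E3 m2 untreated
  -> R3 @ bar 3 tick 1 v(0, 1): F3 above E3
  -> R7 @ bar 3 tick 2 v(1,): E3->C5 leap 20st
  -> R7 @ bar 3 tick 3 v(1,): C5->D4 leap 10st
  -> R7 @ bar 6 tick 0 v(1,): B3->F4 leap 6st
  -> R7 @ bar 7 tick 0 v(1,): F4->B3 leap 6st
  -> R1 @ bar 8 tick 0 v(0, 1): D3/D4 P8 -> E3/E4 P8 similar

(2, 0, R2, (0, 1))
(3, 0, R3, (0, 1))
(3, 0, R4, (0, 1))
(3, 1, R3, (0, 1))
(3, 2, R7, (1,))
(3, 3, R7, (1,))
(6, 0, R7, (1,))
(7, 0, R7, (1,))
(8, 0, R1, (0, 1))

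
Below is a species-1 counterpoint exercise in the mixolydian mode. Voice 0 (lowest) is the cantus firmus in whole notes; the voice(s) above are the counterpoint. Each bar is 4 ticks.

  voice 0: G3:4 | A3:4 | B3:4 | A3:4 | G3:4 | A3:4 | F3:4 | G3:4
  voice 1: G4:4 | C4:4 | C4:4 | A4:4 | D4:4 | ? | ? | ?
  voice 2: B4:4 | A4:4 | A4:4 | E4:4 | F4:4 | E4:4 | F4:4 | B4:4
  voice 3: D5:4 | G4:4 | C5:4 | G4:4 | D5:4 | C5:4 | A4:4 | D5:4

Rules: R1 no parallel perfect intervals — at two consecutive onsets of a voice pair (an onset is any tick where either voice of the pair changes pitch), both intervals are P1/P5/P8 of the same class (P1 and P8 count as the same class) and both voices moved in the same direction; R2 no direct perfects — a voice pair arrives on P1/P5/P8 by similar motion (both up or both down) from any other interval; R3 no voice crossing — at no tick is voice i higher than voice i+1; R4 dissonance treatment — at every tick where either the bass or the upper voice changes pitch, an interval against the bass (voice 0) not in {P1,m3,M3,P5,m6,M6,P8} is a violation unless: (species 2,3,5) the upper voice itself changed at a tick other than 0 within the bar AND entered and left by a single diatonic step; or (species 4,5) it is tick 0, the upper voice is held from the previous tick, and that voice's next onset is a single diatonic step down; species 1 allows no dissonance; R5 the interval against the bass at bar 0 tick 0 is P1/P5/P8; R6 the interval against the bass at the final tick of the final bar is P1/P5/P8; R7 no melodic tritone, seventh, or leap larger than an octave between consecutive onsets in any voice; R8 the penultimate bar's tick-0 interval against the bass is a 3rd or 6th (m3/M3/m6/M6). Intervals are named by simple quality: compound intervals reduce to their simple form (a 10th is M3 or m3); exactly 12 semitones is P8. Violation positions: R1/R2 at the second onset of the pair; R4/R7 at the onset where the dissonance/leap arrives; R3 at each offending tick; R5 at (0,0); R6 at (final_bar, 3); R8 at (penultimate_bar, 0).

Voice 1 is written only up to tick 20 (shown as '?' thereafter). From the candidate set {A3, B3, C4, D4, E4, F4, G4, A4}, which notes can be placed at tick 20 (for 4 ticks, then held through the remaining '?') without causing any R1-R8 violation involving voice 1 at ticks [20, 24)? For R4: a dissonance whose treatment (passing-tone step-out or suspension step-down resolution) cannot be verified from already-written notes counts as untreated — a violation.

{}

A3: violates R2
B3: violates R4
C4: violates R1
D4: violates R4
E4: violates R1
F4: violates R3
G4: violates R3,R4
A4: violates R2,R3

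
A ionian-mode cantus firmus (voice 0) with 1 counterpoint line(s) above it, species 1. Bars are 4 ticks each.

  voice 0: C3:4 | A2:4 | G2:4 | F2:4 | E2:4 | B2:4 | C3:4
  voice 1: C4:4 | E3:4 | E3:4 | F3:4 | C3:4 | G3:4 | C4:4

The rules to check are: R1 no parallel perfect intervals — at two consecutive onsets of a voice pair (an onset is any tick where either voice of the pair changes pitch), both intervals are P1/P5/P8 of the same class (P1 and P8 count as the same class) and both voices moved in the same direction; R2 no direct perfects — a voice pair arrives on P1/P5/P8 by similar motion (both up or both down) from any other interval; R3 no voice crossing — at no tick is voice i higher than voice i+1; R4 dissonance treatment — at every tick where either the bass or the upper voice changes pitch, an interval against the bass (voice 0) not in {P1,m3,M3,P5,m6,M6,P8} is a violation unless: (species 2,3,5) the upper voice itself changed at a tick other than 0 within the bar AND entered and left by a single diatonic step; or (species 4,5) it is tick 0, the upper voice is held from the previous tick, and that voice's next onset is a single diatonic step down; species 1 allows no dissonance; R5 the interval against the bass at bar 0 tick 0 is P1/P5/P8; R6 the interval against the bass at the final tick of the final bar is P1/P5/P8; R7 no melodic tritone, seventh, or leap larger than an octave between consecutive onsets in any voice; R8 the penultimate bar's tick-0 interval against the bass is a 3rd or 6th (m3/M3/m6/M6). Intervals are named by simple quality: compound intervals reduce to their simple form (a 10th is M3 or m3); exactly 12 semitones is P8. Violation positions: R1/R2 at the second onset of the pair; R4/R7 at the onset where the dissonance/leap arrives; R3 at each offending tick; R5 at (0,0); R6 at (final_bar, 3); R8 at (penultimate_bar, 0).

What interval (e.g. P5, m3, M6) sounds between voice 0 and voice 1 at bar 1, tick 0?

voice 0=A2 voice 1=E3 -> P5

P5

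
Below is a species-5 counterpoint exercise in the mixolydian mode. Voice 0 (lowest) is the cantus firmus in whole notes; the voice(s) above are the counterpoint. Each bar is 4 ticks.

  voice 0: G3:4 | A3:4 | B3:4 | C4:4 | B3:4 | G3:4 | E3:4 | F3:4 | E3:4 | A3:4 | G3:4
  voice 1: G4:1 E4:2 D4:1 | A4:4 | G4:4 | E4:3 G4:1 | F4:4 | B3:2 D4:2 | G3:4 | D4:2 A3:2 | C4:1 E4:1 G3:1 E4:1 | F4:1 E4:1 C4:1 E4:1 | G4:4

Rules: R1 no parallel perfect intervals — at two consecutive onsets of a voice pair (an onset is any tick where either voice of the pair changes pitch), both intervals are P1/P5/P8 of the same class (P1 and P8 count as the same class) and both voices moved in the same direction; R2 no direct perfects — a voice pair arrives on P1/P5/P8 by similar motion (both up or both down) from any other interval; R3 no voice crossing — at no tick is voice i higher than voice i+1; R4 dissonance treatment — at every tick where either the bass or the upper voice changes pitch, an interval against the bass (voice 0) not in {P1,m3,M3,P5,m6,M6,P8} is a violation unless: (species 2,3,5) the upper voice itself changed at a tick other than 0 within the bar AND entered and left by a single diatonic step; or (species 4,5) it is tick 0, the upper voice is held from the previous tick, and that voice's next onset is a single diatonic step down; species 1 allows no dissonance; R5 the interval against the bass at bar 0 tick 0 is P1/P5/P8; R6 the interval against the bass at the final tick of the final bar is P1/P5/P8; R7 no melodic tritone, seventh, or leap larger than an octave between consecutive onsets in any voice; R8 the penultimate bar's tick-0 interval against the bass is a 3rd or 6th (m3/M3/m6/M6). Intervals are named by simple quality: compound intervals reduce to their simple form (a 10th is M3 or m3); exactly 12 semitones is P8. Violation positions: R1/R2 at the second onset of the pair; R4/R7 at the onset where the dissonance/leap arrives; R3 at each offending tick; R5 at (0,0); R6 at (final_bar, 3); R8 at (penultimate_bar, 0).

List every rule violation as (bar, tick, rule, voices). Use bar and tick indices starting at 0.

(1, 0, R2, (0, 1))
(4, 0, R4, (0, 1))
(5, 0, R7, (1,))

bar 0: v0=G3 v1=G4 downbeat P8
bar 1: v0=A3 v1=A4 downbeat P8
bar 2: v0=B3 v1=G4 downbeat m6
bar 3: v0=C4 v1=E4 downbeat M3
bar 4: v0=B3 v1=F4 downbeat TT
bar 5: v0=G3 v1=B3 downbeat M3
bar 6: v0=E3 v1=G3 downbeat m3
bar 7: v0=F3 v1=D4 downbeat M6
bar 8: v0=E3 v1=C4 downbeat m6
bar 9: v0=A3 v1=F4 downbeat m6
bar 10: v0=G3 v1=G4 downbeat P8
  -> R2 @ bar 1 tick 0 v(0, 1): G3/D4 P5 -> A3/A4 P8 similar
  -> R4 @ bar 4 tick 0 v(0, 1): B3/F4 TT untreated
  -> R7 @ bar 5 tick 0 v(1,): F4->B3 leap 6st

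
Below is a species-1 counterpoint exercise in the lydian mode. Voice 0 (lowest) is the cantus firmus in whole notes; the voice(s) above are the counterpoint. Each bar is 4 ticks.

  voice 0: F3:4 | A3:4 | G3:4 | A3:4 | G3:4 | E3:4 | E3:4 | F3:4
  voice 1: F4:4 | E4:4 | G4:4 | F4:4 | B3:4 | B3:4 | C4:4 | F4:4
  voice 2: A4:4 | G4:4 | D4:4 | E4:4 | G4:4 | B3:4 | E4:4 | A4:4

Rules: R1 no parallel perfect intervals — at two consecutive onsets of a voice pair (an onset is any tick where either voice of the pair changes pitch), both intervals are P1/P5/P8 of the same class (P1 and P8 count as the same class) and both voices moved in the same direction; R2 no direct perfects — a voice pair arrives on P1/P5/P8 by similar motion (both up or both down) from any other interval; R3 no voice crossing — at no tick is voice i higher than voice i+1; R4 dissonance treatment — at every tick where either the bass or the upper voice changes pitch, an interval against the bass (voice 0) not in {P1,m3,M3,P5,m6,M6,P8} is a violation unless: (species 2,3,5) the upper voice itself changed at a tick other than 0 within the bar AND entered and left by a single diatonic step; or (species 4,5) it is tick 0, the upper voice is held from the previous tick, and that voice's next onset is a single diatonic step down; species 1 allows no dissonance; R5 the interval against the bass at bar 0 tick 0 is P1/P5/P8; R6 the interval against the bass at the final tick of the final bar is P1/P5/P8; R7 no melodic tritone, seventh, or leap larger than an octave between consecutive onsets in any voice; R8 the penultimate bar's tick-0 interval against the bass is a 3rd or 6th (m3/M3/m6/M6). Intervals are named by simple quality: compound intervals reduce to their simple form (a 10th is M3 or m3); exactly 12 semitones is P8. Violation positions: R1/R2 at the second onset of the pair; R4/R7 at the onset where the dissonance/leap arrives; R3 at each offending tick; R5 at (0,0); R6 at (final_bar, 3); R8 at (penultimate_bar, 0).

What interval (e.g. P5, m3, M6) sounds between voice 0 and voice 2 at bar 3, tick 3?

voice 0=A3 voice 2=E4 -> P5

P5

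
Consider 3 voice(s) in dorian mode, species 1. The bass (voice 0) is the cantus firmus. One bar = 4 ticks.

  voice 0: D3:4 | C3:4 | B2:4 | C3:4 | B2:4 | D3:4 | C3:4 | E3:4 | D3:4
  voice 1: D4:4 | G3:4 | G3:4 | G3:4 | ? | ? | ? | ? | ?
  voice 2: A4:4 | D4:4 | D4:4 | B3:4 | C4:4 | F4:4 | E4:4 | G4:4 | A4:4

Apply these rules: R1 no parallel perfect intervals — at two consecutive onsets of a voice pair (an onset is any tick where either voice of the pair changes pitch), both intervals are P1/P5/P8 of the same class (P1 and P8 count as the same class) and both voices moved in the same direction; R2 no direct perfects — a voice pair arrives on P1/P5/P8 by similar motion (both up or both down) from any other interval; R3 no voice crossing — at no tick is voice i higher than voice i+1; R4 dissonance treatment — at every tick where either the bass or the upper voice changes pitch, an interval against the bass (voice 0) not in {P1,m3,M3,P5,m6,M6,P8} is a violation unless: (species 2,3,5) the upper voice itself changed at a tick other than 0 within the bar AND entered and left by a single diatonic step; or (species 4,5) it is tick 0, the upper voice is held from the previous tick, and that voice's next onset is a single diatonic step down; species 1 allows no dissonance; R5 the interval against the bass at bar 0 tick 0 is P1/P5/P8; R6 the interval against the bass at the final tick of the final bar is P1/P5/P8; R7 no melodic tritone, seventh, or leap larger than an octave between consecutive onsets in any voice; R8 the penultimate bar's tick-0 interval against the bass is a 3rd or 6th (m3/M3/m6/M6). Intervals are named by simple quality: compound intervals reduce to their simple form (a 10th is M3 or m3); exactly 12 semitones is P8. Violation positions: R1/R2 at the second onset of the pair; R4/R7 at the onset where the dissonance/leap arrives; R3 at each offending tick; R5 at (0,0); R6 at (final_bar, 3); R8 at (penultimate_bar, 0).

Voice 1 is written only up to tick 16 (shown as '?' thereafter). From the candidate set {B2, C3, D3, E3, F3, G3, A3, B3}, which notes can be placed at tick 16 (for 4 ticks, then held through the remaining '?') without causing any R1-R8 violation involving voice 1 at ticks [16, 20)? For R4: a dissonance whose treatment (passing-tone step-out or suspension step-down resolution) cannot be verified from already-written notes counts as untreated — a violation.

{B3, D3, G3}

B2: violates R2
C3: violates R4
D3: legal
E3: violates R4
F3: violates R4
G3: legal
A3: violates R4
B3: legal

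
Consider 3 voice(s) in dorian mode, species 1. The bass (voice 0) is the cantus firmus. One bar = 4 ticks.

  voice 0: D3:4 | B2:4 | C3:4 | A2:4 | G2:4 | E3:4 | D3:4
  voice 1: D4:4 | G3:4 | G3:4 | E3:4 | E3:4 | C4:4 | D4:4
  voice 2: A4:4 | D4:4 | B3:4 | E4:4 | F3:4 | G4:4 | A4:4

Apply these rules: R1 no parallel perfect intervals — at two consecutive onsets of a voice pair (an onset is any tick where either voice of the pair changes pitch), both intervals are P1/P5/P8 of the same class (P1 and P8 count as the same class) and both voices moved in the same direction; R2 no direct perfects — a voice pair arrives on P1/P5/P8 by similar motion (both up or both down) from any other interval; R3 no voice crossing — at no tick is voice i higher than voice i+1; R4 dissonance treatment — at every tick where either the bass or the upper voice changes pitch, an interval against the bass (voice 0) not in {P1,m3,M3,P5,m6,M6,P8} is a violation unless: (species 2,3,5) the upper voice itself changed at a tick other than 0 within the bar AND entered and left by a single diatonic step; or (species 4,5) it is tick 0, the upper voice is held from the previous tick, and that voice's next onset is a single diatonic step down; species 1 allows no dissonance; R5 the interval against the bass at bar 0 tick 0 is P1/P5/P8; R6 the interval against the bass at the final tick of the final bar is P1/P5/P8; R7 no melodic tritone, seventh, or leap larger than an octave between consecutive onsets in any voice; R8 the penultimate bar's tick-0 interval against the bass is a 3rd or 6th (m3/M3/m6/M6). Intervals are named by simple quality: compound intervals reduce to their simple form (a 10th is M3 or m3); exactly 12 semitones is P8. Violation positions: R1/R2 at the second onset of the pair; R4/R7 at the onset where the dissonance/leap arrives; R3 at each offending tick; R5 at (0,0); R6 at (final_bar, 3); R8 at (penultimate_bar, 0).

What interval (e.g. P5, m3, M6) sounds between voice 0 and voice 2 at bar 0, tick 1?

P5

voice 0=D3 voice 2=A4 -> P5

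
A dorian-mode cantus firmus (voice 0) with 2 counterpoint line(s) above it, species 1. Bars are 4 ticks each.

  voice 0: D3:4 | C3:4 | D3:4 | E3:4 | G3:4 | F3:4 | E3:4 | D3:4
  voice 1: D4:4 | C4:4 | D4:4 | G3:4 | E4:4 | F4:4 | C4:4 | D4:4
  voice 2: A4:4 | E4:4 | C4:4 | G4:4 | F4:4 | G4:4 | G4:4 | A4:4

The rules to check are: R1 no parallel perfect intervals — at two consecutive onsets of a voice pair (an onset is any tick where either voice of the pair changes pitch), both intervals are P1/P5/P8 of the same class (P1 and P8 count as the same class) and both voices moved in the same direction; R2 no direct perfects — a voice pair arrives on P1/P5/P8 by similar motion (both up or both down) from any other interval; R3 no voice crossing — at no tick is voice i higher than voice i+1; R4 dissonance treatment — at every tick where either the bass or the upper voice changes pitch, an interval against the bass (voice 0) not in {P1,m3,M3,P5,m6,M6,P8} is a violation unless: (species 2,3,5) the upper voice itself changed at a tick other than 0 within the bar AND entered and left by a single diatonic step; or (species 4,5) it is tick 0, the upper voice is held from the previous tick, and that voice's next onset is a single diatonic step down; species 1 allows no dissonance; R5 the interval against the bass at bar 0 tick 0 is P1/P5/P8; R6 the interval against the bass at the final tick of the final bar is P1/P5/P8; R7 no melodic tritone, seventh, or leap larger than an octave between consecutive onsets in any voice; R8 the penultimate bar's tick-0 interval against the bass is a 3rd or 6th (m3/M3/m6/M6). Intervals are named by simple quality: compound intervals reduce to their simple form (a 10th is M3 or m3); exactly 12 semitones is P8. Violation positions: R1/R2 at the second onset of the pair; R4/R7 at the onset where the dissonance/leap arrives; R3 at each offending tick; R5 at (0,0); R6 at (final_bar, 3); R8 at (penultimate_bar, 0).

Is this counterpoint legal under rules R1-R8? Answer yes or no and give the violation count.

bar 0: v0=D3 v1=D4 v2=A4 (P5)
bar 1: v0=C3 v1=C4 v2=E4 (M3)
bar 2: v0=D3 v1=D4 v2=C4 (m7)
bar 3: v0=E3 v1=G3 v2=G4 (m3)
bar 4: v0=G3 v1=E4 v2=F4 (m7)
bar 5: v0=F3 v1=F4 v2=G4 (M2)
bar 6: v0=E3 v1=C4 v2=G4 (m3)
bar 7: v0=D3 v1=D4 v2=A4 (P5)
  R1 @ bar1.0: D3/D4 P8 -> C3/C4 P8 similar
  R1 @ bar2.0: C3/C4 P8 -> D3/D4 P8 similar
  R3 @ bar2.0: D4 above C4
  R4 @ bar2.0: D3/C4 m7 untreated
  R3 @ bar2.1: D4 above C4
  R3 @ bar2.2: D4 above C4
  R3 @ bar2.3: D4 above C4
  R4 @ bar4.0: G3/F4 m7 untreated
  R4 @ bar5.0: F3/G4 M2 untreated
  R1 @ bar7.0: C4/G4 P5 -> D4/A4 P5 similar

No (10 violations)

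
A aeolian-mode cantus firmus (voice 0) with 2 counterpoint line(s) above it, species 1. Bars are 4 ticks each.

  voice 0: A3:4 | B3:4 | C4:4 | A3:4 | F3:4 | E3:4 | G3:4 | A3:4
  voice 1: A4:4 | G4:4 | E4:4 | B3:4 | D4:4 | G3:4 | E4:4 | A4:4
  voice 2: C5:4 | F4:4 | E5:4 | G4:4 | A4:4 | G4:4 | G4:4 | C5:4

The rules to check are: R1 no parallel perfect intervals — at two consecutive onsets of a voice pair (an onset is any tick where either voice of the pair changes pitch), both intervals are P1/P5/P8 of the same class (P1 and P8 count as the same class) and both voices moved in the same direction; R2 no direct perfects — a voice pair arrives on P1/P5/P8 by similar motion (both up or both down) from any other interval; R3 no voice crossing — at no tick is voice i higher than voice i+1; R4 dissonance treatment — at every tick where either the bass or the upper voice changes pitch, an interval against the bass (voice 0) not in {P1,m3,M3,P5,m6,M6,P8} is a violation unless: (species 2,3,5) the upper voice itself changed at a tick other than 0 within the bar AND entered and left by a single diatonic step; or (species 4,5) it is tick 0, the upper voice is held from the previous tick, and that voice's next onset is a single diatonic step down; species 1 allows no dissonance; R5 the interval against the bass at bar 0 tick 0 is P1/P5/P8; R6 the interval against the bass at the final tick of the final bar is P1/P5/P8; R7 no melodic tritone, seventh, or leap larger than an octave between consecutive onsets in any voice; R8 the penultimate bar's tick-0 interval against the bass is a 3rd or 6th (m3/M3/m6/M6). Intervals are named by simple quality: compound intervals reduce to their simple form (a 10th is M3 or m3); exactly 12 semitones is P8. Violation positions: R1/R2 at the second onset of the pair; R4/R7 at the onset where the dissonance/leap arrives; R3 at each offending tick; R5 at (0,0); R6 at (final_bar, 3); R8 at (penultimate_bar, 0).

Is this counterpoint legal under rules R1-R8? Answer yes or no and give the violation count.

bar 0: v0=A3 v1=A4 v2=C5 (m3)
bar 1: v0=B3 v1=G4 v2=F4 (TT)
bar 2: v0=C4 v1=E4 v2=E5 (M3)
bar 3: v0=A3 v1=B3 v2=G4 (m7)
bar 4: v0=F3 v1=D4 v2=A4 (M3)
bar 5: v0=E3 v1=G3 v2=G4 (m3)
bar 6: v0=G3 v1=E4 v2=G4 (P8)
bar 7: v0=A3 v1=A4 v2=C5 (m3)
  R5 @ bar0.0: opens on m3
  R3 @ bar1.0: G4 above F4
  R4 @ bar1.0: B3/F4 TT untreated
  R3 @ bar1.1: G4 above F4
  R3 @ bar1.2: G4 above F4
  R3 @ bar1.3: G4 above F4
  R7 @ bar2.0: F4->E5 leap 11st
  R4 @ bar3.0: A3/B3 M2 untreated
  R4 @ bar3.0: A3/G4 m7 untreated
  R2 @ bar4.0: B3/G4 m6 -> D4/A4 P5 similar
  R2 @ bar5.0: D4/A4 P5 -> G3/G4 P8 similar
  R8 @ bar6.0: penult P8 not 3rd/6th
  R2 @ bar7.0: G3/E4 M6 -> A3/A4 P8 similar
  R6 @ bar7.3: closes on m3

No (14 violations)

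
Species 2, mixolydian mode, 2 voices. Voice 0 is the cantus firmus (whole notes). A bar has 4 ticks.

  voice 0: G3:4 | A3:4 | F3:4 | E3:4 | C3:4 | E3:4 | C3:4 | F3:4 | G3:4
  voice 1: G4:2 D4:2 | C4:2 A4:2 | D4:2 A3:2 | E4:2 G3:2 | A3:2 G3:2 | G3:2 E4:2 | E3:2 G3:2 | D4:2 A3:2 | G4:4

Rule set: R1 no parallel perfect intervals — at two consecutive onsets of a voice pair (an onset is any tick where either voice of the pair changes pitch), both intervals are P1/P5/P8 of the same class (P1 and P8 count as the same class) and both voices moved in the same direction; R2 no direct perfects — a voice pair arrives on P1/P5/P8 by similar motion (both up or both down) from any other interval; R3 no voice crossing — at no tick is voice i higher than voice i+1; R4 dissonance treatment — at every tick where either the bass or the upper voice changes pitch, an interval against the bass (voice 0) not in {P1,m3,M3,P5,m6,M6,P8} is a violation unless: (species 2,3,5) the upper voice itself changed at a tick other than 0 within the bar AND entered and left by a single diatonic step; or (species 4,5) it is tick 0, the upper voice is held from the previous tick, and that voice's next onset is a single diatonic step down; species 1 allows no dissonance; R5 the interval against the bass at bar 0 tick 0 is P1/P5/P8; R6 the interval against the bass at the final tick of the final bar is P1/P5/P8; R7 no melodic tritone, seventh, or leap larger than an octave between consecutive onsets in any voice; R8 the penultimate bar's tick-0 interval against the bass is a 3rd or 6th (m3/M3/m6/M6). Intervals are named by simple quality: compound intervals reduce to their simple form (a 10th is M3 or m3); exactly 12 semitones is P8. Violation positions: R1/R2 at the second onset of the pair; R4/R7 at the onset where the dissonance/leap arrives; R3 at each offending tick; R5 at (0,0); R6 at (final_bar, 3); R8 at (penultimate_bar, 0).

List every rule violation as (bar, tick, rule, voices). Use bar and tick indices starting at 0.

(8, 0, R2, (0, 1))
(8, 0, R7, (1,))

bar 0: v0=G3 v1=G4 downbeat P8
bar 1: v0=A3 v1=C4 downbeat m3
bar 2: v0=F3 v1=D4 downbeat M6
bar 3: v0=E3 v1=E4 downbeat P8
bar 4: v0=C3 v1=A3 downbeat M6
bar 5: v0=E3 v1=G3 downbeat m3
bar 6: v0=C3 v1=E3 downbeat M3
bar 7: v0=F3 v1=D4 downbeat M6
bar 8: v0=G3 v1=G4 downbeat P8
  -> R2 @ bar 8 tick 0 v(0, 1): F3/A3 M3 -> G3/G4 P8 similar
  -> R7 @ bar 8 tick 0 v(1,): A3->G4 leap 10st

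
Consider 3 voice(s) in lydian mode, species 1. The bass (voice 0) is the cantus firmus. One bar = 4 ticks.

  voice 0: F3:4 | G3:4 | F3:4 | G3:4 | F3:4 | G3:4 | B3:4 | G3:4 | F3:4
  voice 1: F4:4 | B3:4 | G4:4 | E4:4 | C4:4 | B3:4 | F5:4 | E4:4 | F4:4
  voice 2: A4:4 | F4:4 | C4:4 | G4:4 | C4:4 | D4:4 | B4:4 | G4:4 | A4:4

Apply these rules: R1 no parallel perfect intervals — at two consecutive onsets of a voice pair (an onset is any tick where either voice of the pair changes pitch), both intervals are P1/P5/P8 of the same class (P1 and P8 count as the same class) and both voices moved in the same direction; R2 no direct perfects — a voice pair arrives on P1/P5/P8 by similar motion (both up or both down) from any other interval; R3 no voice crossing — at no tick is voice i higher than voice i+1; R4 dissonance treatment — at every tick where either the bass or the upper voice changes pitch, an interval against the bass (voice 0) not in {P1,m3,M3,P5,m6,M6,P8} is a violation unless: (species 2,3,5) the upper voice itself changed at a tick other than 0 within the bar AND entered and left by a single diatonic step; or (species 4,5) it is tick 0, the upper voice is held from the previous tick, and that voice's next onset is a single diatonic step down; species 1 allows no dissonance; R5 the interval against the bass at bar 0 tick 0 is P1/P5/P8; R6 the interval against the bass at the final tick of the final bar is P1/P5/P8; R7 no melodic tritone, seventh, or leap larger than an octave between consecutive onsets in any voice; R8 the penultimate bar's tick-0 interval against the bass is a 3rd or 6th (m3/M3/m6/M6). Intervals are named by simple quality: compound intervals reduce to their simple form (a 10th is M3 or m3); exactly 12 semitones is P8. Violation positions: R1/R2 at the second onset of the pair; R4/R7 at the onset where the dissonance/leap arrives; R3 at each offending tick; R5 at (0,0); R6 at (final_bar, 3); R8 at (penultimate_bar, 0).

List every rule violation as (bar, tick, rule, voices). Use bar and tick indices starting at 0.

bar 0: v0=F3 v1=F4 v2=A4 downbeat M3
bar 1: v0=G3 v1=B3 v2=F4 downbeat m7
bar 2: v0=F3 v1=G4 v2=C4 downbeat P5
bar 3: v0=G3 v1=E4 v2=G4 downbeat P8
bar 4: v0=F3 v1=C4 v2=C4 downbeat P5
bar 5: v0=G3 v1=B3 v2=D4 downbeat P5
bar 6: v0=B3 v1=F5 v2=B4 downbeat P8
bar 7: v0=G3 v1=E4 v2=G4 downbeat P8
bar 8: v0=F3 v1=F4 v2=A4 downbeat M3
  -> R5 @ bar 0 tick 0 v(0, 2): opens on M3
  -> R4 @ bar 1 tick 0 v(0, 2): G3/F4 m7 untreated
  -> R7 @ bar 1 tick 0 v(1,): F4->B3 leap 6st
  -> R2 @ bar 2 tick 0 v(0, 2): G3/F4 m7 -> F3/C4 P5 similar
  -> R3 @ bar 2 tick 0 v(1, 2): G4 above C4
  -> R4 @ bar 2 tick 0 v(0, 1): F3/G4 M2 untreated
  -> R3 @ bar 2 tick 1 v(1, 2): G4 above C4
  -> R3 @ bar 2 tick 2 v(1, 2): G4 above C4
  -> R3 @ bar 2 tick 3 v(1, 2): G4 above C4
  -> R2 @ bar 3 tick 0 v(0, 2): F3/C4 P5 -> G3/G4 P8 similar
  -> R2 @ bar 4 tick 0 v(0, 1): G3/E4 M6 -> F3/C4 P5 similar
  -> R2 @ bar 4 tick 0 v(0, 2): G3/G4 P8 -> F3/C4 P5 similar
  -> R2 @ bar 4 tick 0 v(1, 2): E4/G4 m3 -> C4/C4 P1 similar
  -> R1 @ bar 5 tick 0 v(0, 2): F3/C4 P5 -> G3/D4 P5 similar
  -> R2 @ bar 6 tick 0 v(0, 2): G3/D4 P5 -> B3/B4 P8 similar
  -> R3 @ bar 6 tick 0 v(1, 2): F5 above B4
  -> R4 @ bar 6 tick 0 v(0, 1): B3/F5 TT untreated
  -> R7 @ bar 6 tick 0 v(1,): B3->F5 leap 18st
  -> R3 @ bar 6 tick 1 v(1, 2): F5 above B4
  -> R3 @ bar 6 tick 2 v(1, 2): F5 above B4
  -> R3 @ bar 6 tick 3 v(1, 2): F5 above B4
  -> R1 @ bar 7 tick 0 v(0, 2): B3/B4 P8 -> G3/G4 P8 similar
  -> R7 @ bar 7 tick 0 v(1,): F5->E4 leap 13st
  -> R8 @ bar 7 tick 0 v(0, 2): penult P8 not 3rd/6th
  -> R6 @ bar 8 tick 3 v(0, 2): closes on M3

(0, 0, R5, (0, 2))
(1, 0, R4, (0, 2))
(1, 0, R7, (1,))
(2, 0, R2, (0, 2))
(2, 0, R3, (1, 2))
(2, 0, R4, (0, 1))
(2, 1, R3, (1, 2))
(2, 2, R3, (1, 2))
(2, 3, R3, (1, 2))
(3, 0, R2, (0, 2))
(4, 0, R2, (0, 1))
(4, 0, R2, (0, 2))
(4, 0, R2, (1, 2))
(5, 0, R1, (0, 2))
(6, 0, R2, (0, 2))
(6, 0, R3, (1, 2))
(6, 0, R4, (0, 1))
(6, 0, R7, (1,))
(6, 1, R3, (1, 2))
(6, 2, R3, (1, 2))
(6, 3, R3, (1, 2))
(7, 0, R1, (0, 2))
(7, 0, R7, (1,))
(7, 0, R8, (0, 2))
(8, 3, R6, (0, 2))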